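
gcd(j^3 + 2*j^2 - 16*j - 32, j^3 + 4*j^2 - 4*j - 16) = j^2 + 6*j + 8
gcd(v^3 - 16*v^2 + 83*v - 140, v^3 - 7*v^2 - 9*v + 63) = v - 7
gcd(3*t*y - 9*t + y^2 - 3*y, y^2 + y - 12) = y - 3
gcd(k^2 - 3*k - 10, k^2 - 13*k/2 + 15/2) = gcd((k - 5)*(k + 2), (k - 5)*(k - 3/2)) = k - 5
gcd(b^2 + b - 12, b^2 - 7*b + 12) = b - 3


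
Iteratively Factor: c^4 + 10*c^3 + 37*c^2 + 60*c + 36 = (c + 2)*(c^3 + 8*c^2 + 21*c + 18) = (c + 2)*(c + 3)*(c^2 + 5*c + 6) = (c + 2)*(c + 3)^2*(c + 2)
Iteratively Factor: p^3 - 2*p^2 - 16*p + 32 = (p - 2)*(p^2 - 16) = (p - 4)*(p - 2)*(p + 4)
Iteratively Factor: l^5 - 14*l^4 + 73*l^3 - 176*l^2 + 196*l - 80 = (l - 5)*(l^4 - 9*l^3 + 28*l^2 - 36*l + 16) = (l - 5)*(l - 2)*(l^3 - 7*l^2 + 14*l - 8) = (l - 5)*(l - 2)*(l - 1)*(l^2 - 6*l + 8) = (l - 5)*(l - 4)*(l - 2)*(l - 1)*(l - 2)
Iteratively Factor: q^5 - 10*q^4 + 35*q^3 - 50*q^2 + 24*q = (q - 4)*(q^4 - 6*q^3 + 11*q^2 - 6*q) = q*(q - 4)*(q^3 - 6*q^2 + 11*q - 6) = q*(q - 4)*(q - 2)*(q^2 - 4*q + 3) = q*(q - 4)*(q - 3)*(q - 2)*(q - 1)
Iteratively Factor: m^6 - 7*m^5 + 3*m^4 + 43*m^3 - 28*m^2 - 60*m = (m - 2)*(m^5 - 5*m^4 - 7*m^3 + 29*m^2 + 30*m) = (m - 2)*(m + 2)*(m^4 - 7*m^3 + 7*m^2 + 15*m) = (m - 5)*(m - 2)*(m + 2)*(m^3 - 2*m^2 - 3*m) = (m - 5)*(m - 2)*(m + 1)*(m + 2)*(m^2 - 3*m) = m*(m - 5)*(m - 2)*(m + 1)*(m + 2)*(m - 3)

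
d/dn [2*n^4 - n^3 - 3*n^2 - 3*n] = 8*n^3 - 3*n^2 - 6*n - 3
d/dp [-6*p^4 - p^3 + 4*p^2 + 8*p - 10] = -24*p^3 - 3*p^2 + 8*p + 8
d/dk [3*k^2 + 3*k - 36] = 6*k + 3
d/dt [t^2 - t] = 2*t - 1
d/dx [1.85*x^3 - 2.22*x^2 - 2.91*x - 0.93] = 5.55*x^2 - 4.44*x - 2.91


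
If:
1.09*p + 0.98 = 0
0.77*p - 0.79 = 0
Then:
No Solution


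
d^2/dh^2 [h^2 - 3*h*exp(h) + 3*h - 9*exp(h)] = -3*h*exp(h) - 15*exp(h) + 2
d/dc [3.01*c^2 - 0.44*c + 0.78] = 6.02*c - 0.44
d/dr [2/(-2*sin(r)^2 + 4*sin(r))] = 2*(sin(r) - 1)*cos(r)/((sin(r) - 2)^2*sin(r)^2)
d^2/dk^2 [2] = 0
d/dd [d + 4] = 1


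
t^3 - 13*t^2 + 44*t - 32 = (t - 8)*(t - 4)*(t - 1)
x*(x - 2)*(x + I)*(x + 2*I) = x^4 - 2*x^3 + 3*I*x^3 - 2*x^2 - 6*I*x^2 + 4*x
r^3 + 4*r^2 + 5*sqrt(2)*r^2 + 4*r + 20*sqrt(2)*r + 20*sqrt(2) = (r + 2)^2*(r + 5*sqrt(2))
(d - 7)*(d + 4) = d^2 - 3*d - 28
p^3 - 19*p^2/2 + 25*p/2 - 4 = (p - 8)*(p - 1)*(p - 1/2)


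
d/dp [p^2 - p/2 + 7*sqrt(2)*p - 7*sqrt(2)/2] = 2*p - 1/2 + 7*sqrt(2)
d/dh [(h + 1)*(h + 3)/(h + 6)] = (h^2 + 12*h + 21)/(h^2 + 12*h + 36)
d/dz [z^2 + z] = 2*z + 1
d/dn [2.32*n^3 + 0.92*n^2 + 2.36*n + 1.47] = 6.96*n^2 + 1.84*n + 2.36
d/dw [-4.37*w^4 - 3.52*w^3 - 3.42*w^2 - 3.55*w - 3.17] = -17.48*w^3 - 10.56*w^2 - 6.84*w - 3.55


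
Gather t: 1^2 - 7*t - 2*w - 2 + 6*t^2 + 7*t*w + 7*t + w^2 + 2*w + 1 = 6*t^2 + 7*t*w + w^2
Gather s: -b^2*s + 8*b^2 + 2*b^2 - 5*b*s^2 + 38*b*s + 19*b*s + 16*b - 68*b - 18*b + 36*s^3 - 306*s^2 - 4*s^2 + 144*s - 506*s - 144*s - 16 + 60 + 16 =10*b^2 - 70*b + 36*s^3 + s^2*(-5*b - 310) + s*(-b^2 + 57*b - 506) + 60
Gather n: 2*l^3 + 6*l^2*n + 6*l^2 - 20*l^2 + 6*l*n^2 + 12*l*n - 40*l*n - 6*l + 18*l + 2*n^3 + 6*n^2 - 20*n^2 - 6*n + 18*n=2*l^3 - 14*l^2 + 12*l + 2*n^3 + n^2*(6*l - 14) + n*(6*l^2 - 28*l + 12)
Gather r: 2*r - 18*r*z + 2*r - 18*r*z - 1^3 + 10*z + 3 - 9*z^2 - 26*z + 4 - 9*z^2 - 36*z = r*(4 - 36*z) - 18*z^2 - 52*z + 6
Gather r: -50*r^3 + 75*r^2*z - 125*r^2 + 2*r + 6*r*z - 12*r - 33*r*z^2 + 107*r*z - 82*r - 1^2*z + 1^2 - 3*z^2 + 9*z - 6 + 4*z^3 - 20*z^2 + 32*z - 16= -50*r^3 + r^2*(75*z - 125) + r*(-33*z^2 + 113*z - 92) + 4*z^3 - 23*z^2 + 40*z - 21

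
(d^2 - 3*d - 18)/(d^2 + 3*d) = (d - 6)/d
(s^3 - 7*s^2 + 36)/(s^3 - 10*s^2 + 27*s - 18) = (s + 2)/(s - 1)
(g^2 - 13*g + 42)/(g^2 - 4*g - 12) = (g - 7)/(g + 2)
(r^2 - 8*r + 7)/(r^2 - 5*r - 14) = (r - 1)/(r + 2)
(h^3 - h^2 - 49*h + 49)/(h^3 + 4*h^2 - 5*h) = (h^2 - 49)/(h*(h + 5))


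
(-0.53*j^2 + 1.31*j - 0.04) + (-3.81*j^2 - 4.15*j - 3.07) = -4.34*j^2 - 2.84*j - 3.11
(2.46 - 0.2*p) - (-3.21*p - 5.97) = 3.01*p + 8.43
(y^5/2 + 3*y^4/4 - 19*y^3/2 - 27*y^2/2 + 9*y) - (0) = y^5/2 + 3*y^4/4 - 19*y^3/2 - 27*y^2/2 + 9*y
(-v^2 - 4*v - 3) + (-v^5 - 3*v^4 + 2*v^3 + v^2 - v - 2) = -v^5 - 3*v^4 + 2*v^3 - 5*v - 5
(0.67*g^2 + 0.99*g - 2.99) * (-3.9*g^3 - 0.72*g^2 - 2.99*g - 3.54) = -2.613*g^5 - 4.3434*g^4 + 8.9449*g^3 - 3.1791*g^2 + 5.4355*g + 10.5846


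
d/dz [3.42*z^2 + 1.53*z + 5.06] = 6.84*z + 1.53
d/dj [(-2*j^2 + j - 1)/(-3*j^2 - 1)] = (3*j^2 - 2*j - 1)/(9*j^4 + 6*j^2 + 1)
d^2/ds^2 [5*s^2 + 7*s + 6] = 10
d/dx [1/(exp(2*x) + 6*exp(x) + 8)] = 2*(-exp(x) - 3)*exp(x)/(exp(2*x) + 6*exp(x) + 8)^2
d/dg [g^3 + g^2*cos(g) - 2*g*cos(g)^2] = -g^2*sin(g) + 3*g^2 + 2*g*sin(2*g) + 2*g*cos(g) - 2*cos(g)^2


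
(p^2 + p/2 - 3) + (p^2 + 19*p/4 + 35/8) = 2*p^2 + 21*p/4 + 11/8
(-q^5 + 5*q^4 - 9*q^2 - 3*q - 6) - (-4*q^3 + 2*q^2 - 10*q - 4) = -q^5 + 5*q^4 + 4*q^3 - 11*q^2 + 7*q - 2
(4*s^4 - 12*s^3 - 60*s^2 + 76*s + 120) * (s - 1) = 4*s^5 - 16*s^4 - 48*s^3 + 136*s^2 + 44*s - 120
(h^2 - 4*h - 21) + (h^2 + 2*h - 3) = 2*h^2 - 2*h - 24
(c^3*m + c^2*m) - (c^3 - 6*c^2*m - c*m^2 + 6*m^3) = c^3*m - c^3 + 7*c^2*m + c*m^2 - 6*m^3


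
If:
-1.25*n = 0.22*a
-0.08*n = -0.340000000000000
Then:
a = -24.15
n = 4.25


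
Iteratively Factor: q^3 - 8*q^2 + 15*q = (q - 3)*(q^2 - 5*q) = (q - 5)*(q - 3)*(q)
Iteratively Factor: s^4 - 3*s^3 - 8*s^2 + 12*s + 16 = (s + 1)*(s^3 - 4*s^2 - 4*s + 16) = (s + 1)*(s + 2)*(s^2 - 6*s + 8) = (s - 4)*(s + 1)*(s + 2)*(s - 2)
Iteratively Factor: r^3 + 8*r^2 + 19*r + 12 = (r + 3)*(r^2 + 5*r + 4) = (r + 1)*(r + 3)*(r + 4)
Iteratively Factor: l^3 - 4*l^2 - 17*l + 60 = (l + 4)*(l^2 - 8*l + 15) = (l - 5)*(l + 4)*(l - 3)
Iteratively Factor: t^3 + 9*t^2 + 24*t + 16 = (t + 1)*(t^2 + 8*t + 16) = (t + 1)*(t + 4)*(t + 4)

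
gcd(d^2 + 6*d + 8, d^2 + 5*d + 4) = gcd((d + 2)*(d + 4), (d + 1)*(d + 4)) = d + 4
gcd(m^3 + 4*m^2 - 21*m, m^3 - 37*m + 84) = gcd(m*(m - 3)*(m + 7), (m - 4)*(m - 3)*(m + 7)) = m^2 + 4*m - 21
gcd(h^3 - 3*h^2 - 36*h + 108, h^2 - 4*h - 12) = h - 6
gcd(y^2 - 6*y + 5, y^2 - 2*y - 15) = y - 5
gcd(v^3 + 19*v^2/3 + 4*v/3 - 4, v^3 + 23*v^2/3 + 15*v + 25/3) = v + 1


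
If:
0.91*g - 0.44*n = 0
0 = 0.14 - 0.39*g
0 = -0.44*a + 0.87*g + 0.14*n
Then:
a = 0.95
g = 0.36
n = 0.74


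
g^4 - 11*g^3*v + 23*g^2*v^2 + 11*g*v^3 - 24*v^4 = (g - 8*v)*(g - 3*v)*(g - v)*(g + v)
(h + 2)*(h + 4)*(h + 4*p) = h^3 + 4*h^2*p + 6*h^2 + 24*h*p + 8*h + 32*p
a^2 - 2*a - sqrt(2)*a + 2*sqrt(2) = (a - 2)*(a - sqrt(2))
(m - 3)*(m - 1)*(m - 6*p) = m^3 - 6*m^2*p - 4*m^2 + 24*m*p + 3*m - 18*p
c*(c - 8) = c^2 - 8*c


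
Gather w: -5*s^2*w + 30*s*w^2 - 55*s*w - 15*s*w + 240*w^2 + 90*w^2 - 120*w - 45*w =w^2*(30*s + 330) + w*(-5*s^2 - 70*s - 165)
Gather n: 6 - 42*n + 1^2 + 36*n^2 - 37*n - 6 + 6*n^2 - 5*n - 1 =42*n^2 - 84*n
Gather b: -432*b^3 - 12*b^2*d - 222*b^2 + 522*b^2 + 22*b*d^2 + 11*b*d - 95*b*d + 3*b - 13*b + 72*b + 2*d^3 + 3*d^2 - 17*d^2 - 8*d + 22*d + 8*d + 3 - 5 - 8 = -432*b^3 + b^2*(300 - 12*d) + b*(22*d^2 - 84*d + 62) + 2*d^3 - 14*d^2 + 22*d - 10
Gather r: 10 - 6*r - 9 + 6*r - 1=0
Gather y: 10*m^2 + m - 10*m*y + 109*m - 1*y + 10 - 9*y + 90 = 10*m^2 + 110*m + y*(-10*m - 10) + 100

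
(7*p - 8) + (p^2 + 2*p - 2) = p^2 + 9*p - 10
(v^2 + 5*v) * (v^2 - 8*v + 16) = v^4 - 3*v^3 - 24*v^2 + 80*v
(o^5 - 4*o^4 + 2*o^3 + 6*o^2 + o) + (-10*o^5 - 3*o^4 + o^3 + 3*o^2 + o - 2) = -9*o^5 - 7*o^4 + 3*o^3 + 9*o^2 + 2*o - 2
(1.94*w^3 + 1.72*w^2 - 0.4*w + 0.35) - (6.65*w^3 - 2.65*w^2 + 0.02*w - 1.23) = -4.71*w^3 + 4.37*w^2 - 0.42*w + 1.58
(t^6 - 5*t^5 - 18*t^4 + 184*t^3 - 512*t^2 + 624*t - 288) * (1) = t^6 - 5*t^5 - 18*t^4 + 184*t^3 - 512*t^2 + 624*t - 288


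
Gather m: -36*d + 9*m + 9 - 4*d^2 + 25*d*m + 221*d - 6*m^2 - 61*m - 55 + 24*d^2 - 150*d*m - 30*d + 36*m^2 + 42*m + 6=20*d^2 + 155*d + 30*m^2 + m*(-125*d - 10) - 40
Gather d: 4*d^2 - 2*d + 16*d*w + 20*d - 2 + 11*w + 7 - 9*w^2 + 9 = 4*d^2 + d*(16*w + 18) - 9*w^2 + 11*w + 14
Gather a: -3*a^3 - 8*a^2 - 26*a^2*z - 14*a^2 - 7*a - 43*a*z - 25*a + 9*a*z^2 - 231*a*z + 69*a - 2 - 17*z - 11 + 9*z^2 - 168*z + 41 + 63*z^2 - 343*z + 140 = -3*a^3 + a^2*(-26*z - 22) + a*(9*z^2 - 274*z + 37) + 72*z^2 - 528*z + 168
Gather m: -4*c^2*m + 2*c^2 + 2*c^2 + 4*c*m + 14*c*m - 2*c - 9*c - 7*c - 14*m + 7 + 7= 4*c^2 - 18*c + m*(-4*c^2 + 18*c - 14) + 14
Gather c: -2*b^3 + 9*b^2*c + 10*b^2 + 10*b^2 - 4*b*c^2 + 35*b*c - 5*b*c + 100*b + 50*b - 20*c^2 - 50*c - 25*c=-2*b^3 + 20*b^2 + 150*b + c^2*(-4*b - 20) + c*(9*b^2 + 30*b - 75)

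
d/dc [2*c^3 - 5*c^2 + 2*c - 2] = 6*c^2 - 10*c + 2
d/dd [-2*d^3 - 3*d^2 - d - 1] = -6*d^2 - 6*d - 1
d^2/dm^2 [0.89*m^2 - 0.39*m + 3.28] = 1.78000000000000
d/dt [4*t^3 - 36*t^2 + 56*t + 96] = 12*t^2 - 72*t + 56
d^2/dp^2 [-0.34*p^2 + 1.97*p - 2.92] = -0.680000000000000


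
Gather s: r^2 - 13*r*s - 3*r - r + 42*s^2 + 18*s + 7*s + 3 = r^2 - 4*r + 42*s^2 + s*(25 - 13*r) + 3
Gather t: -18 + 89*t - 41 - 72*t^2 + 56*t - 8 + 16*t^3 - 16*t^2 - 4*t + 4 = 16*t^3 - 88*t^2 + 141*t - 63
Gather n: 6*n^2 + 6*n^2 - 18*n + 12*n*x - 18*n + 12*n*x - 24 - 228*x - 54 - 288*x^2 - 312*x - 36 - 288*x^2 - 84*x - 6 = 12*n^2 + n*(24*x - 36) - 576*x^2 - 624*x - 120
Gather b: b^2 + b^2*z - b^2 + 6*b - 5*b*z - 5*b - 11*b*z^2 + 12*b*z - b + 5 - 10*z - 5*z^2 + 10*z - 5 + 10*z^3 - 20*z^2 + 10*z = b^2*z + b*(-11*z^2 + 7*z) + 10*z^3 - 25*z^2 + 10*z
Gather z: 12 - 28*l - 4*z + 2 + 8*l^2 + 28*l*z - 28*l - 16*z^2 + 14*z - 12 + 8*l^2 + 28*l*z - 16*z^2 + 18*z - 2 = 16*l^2 - 56*l - 32*z^2 + z*(56*l + 28)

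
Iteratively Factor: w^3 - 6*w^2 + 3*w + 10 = (w + 1)*(w^2 - 7*w + 10) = (w - 2)*(w + 1)*(w - 5)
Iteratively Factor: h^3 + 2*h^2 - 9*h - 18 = (h - 3)*(h^2 + 5*h + 6) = (h - 3)*(h + 3)*(h + 2)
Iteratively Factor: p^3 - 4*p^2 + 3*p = (p)*(p^2 - 4*p + 3) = p*(p - 3)*(p - 1)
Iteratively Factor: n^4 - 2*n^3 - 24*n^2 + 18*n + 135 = (n - 5)*(n^3 + 3*n^2 - 9*n - 27) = (n - 5)*(n - 3)*(n^2 + 6*n + 9) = (n - 5)*(n - 3)*(n + 3)*(n + 3)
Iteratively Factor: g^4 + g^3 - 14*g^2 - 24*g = (g)*(g^3 + g^2 - 14*g - 24) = g*(g + 3)*(g^2 - 2*g - 8) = g*(g + 2)*(g + 3)*(g - 4)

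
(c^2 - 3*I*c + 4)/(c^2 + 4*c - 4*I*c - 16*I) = (c + I)/(c + 4)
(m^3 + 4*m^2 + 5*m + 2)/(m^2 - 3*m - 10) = (m^2 + 2*m + 1)/(m - 5)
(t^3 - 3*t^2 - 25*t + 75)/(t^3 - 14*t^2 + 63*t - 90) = (t + 5)/(t - 6)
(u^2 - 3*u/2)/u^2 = (u - 3/2)/u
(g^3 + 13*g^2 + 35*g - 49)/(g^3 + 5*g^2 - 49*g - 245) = (g^2 + 6*g - 7)/(g^2 - 2*g - 35)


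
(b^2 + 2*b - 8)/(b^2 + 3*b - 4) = (b - 2)/(b - 1)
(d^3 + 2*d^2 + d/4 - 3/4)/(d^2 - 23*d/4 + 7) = (4*d^3 + 8*d^2 + d - 3)/(4*d^2 - 23*d + 28)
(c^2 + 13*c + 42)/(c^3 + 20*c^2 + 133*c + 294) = 1/(c + 7)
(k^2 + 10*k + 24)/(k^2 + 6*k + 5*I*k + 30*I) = (k + 4)/(k + 5*I)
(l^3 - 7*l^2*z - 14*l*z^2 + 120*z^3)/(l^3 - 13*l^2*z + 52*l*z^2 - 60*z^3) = (-l - 4*z)/(-l + 2*z)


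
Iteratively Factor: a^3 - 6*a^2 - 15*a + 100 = (a - 5)*(a^2 - a - 20) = (a - 5)^2*(a + 4)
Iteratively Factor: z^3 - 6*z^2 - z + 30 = (z - 5)*(z^2 - z - 6) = (z - 5)*(z + 2)*(z - 3)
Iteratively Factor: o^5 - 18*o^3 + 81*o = (o + 3)*(o^4 - 3*o^3 - 9*o^2 + 27*o) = o*(o + 3)*(o^3 - 3*o^2 - 9*o + 27) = o*(o + 3)^2*(o^2 - 6*o + 9) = o*(o - 3)*(o + 3)^2*(o - 3)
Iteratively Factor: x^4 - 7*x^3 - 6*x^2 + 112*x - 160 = (x + 4)*(x^3 - 11*x^2 + 38*x - 40) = (x - 2)*(x + 4)*(x^2 - 9*x + 20) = (x - 5)*(x - 2)*(x + 4)*(x - 4)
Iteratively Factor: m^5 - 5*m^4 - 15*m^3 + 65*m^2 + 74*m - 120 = (m - 5)*(m^4 - 15*m^2 - 10*m + 24) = (m - 5)*(m - 1)*(m^3 + m^2 - 14*m - 24) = (m - 5)*(m - 1)*(m + 3)*(m^2 - 2*m - 8) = (m - 5)*(m - 4)*(m - 1)*(m + 3)*(m + 2)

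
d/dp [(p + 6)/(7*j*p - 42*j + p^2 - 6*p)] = (7*j*p - 42*j + p^2 - 6*p - (p + 6)*(7*j + 2*p - 6))/(7*j*p - 42*j + p^2 - 6*p)^2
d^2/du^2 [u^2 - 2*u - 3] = 2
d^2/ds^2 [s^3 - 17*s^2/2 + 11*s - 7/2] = 6*s - 17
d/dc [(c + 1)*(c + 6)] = 2*c + 7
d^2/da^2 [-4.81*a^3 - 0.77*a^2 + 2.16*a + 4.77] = -28.86*a - 1.54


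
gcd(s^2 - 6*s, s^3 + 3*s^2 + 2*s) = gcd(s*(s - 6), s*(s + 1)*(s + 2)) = s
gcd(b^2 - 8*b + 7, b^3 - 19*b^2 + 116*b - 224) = b - 7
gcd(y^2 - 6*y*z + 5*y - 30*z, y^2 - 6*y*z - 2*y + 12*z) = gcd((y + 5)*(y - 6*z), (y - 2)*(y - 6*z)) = y - 6*z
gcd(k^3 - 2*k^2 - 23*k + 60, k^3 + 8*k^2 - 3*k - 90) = k^2 + 2*k - 15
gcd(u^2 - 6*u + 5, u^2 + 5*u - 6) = u - 1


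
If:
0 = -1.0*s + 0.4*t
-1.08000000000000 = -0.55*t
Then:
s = 0.79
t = 1.96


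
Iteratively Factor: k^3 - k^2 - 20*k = (k)*(k^2 - k - 20) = k*(k + 4)*(k - 5)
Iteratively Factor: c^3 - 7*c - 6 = (c + 1)*(c^2 - c - 6) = (c - 3)*(c + 1)*(c + 2)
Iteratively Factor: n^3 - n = (n - 1)*(n^2 + n) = (n - 1)*(n + 1)*(n)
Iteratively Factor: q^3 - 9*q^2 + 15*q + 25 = (q + 1)*(q^2 - 10*q + 25) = (q - 5)*(q + 1)*(q - 5)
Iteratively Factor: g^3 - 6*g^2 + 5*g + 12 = (g + 1)*(g^2 - 7*g + 12) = (g - 4)*(g + 1)*(g - 3)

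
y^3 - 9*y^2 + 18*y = y*(y - 6)*(y - 3)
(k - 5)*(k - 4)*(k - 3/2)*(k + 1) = k^4 - 19*k^3/2 + 23*k^2 + 7*k/2 - 30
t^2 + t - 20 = (t - 4)*(t + 5)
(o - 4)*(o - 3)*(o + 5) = o^3 - 2*o^2 - 23*o + 60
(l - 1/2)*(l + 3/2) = l^2 + l - 3/4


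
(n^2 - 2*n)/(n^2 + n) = (n - 2)/(n + 1)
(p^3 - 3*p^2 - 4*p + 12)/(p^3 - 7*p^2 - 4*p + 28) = (p - 3)/(p - 7)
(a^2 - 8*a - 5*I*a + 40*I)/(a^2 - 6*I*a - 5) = (a - 8)/(a - I)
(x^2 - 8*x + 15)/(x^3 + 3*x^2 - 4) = (x^2 - 8*x + 15)/(x^3 + 3*x^2 - 4)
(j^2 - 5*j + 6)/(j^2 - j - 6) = (j - 2)/(j + 2)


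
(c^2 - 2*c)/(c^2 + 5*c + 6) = c*(c - 2)/(c^2 + 5*c + 6)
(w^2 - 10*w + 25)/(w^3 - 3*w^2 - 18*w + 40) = (w - 5)/(w^2 + 2*w - 8)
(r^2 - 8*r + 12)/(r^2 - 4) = (r - 6)/(r + 2)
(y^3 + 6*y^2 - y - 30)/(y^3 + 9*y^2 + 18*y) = (y^2 + 3*y - 10)/(y*(y + 6))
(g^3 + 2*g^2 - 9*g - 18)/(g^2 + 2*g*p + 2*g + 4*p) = (g^2 - 9)/(g + 2*p)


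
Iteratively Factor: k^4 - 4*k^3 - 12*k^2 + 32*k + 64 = (k - 4)*(k^3 - 12*k - 16) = (k - 4)*(k + 2)*(k^2 - 2*k - 8) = (k - 4)*(k + 2)^2*(k - 4)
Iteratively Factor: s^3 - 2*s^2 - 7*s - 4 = (s + 1)*(s^2 - 3*s - 4) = (s + 1)^2*(s - 4)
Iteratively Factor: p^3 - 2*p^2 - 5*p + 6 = (p + 2)*(p^2 - 4*p + 3) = (p - 3)*(p + 2)*(p - 1)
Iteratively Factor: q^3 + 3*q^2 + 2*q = (q + 2)*(q^2 + q) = (q + 1)*(q + 2)*(q)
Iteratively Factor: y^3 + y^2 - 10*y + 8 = (y - 1)*(y^2 + 2*y - 8) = (y - 1)*(y + 4)*(y - 2)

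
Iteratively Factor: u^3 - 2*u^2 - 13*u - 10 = (u - 5)*(u^2 + 3*u + 2) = (u - 5)*(u + 1)*(u + 2)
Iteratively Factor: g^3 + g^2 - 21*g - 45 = (g - 5)*(g^2 + 6*g + 9) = (g - 5)*(g + 3)*(g + 3)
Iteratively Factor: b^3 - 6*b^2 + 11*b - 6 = (b - 2)*(b^2 - 4*b + 3) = (b - 3)*(b - 2)*(b - 1)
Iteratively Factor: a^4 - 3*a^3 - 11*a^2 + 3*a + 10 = (a - 5)*(a^3 + 2*a^2 - a - 2) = (a - 5)*(a - 1)*(a^2 + 3*a + 2) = (a - 5)*(a - 1)*(a + 2)*(a + 1)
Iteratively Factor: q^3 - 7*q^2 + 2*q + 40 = (q - 5)*(q^2 - 2*q - 8) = (q - 5)*(q + 2)*(q - 4)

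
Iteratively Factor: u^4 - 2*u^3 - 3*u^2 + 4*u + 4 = (u + 1)*(u^3 - 3*u^2 + 4) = (u - 2)*(u + 1)*(u^2 - u - 2) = (u - 2)^2*(u + 1)*(u + 1)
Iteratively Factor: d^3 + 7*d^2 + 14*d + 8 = (d + 4)*(d^2 + 3*d + 2) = (d + 2)*(d + 4)*(d + 1)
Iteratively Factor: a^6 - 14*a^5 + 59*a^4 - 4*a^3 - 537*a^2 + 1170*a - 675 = (a - 5)*(a^5 - 9*a^4 + 14*a^3 + 66*a^2 - 207*a + 135) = (a - 5)^2*(a^4 - 4*a^3 - 6*a^2 + 36*a - 27) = (a - 5)^2*(a - 3)*(a^3 - a^2 - 9*a + 9) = (a - 5)^2*(a - 3)*(a - 1)*(a^2 - 9) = (a - 5)^2*(a - 3)*(a - 1)*(a + 3)*(a - 3)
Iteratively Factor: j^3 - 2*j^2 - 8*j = (j)*(j^2 - 2*j - 8) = j*(j - 4)*(j + 2)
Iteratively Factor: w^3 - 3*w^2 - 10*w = (w + 2)*(w^2 - 5*w) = (w - 5)*(w + 2)*(w)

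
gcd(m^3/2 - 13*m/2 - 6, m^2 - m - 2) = m + 1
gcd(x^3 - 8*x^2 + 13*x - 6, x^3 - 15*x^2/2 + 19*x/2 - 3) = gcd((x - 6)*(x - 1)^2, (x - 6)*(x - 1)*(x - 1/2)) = x^2 - 7*x + 6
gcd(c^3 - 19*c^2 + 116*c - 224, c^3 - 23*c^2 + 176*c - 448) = c^2 - 15*c + 56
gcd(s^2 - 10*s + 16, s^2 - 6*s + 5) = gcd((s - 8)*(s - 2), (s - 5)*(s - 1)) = 1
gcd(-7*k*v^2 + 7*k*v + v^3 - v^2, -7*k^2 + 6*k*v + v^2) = 1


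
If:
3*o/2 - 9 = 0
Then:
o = 6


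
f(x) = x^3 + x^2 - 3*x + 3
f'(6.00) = 117.00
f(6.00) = 237.00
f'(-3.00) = 18.00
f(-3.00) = -6.00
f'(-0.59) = -3.14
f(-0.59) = 4.91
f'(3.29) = 36.05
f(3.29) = 39.57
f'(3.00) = 30.00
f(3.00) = 30.00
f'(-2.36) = 8.99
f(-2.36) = 2.51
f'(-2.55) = 11.41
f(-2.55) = 0.57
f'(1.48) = 6.53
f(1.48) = 3.99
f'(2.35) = 18.27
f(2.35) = 14.45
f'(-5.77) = 85.34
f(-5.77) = -138.50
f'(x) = 3*x^2 + 2*x - 3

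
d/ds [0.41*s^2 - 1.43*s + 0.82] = 0.82*s - 1.43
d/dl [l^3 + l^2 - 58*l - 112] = 3*l^2 + 2*l - 58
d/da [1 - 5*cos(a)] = 5*sin(a)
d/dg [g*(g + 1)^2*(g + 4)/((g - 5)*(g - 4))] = (2*g^5 - 21*g^4 - 28*g^3 + 275*g^2 + 360*g + 80)/(g^4 - 18*g^3 + 121*g^2 - 360*g + 400)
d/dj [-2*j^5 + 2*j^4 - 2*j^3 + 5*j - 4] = -10*j^4 + 8*j^3 - 6*j^2 + 5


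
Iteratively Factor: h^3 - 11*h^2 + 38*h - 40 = (h - 2)*(h^2 - 9*h + 20) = (h - 5)*(h - 2)*(h - 4)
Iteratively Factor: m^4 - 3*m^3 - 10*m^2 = (m - 5)*(m^3 + 2*m^2) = m*(m - 5)*(m^2 + 2*m) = m^2*(m - 5)*(m + 2)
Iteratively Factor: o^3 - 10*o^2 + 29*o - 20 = (o - 4)*(o^2 - 6*o + 5) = (o - 5)*(o - 4)*(o - 1)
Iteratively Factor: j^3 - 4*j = (j)*(j^2 - 4) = j*(j + 2)*(j - 2)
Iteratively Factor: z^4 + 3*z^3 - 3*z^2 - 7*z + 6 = (z + 3)*(z^3 - 3*z + 2) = (z - 1)*(z + 3)*(z^2 + z - 2) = (z - 1)*(z + 2)*(z + 3)*(z - 1)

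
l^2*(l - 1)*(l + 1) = l^4 - l^2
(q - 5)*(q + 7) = q^2 + 2*q - 35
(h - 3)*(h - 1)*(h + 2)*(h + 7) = h^4 + 5*h^3 - 19*h^2 - 29*h + 42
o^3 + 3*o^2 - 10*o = o*(o - 2)*(o + 5)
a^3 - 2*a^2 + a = a*(a - 1)^2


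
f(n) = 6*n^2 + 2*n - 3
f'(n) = 12*n + 2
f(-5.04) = 139.33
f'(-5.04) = -58.48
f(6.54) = 266.71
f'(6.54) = 80.48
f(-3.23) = 53.14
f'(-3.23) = -36.76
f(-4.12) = 90.61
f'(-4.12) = -47.44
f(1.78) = 19.57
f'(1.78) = 23.36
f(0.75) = 1.88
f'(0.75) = 11.00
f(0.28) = -1.97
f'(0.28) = 5.36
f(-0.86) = -0.28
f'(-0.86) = -8.32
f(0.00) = -3.00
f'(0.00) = 2.00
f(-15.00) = 1317.00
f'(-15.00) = -178.00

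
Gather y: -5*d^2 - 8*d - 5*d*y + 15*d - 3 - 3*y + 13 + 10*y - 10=-5*d^2 + 7*d + y*(7 - 5*d)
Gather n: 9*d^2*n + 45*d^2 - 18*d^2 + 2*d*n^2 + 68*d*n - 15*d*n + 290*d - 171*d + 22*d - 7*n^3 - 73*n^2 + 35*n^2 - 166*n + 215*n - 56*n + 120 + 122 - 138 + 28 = 27*d^2 + 141*d - 7*n^3 + n^2*(2*d - 38) + n*(9*d^2 + 53*d - 7) + 132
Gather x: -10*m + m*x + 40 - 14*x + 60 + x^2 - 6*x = -10*m + x^2 + x*(m - 20) + 100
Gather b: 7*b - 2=7*b - 2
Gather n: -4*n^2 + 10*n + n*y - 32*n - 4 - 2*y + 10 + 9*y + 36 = -4*n^2 + n*(y - 22) + 7*y + 42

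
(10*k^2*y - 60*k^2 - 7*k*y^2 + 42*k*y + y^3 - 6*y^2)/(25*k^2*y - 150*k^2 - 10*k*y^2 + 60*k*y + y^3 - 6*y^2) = (-2*k + y)/(-5*k + y)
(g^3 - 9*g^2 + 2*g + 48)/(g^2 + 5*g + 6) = (g^2 - 11*g + 24)/(g + 3)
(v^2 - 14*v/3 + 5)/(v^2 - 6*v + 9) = (v - 5/3)/(v - 3)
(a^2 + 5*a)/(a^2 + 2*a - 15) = a/(a - 3)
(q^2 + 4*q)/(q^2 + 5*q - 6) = q*(q + 4)/(q^2 + 5*q - 6)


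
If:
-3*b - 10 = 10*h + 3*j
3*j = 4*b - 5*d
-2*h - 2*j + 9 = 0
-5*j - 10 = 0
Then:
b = -23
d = -86/5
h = 13/2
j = -2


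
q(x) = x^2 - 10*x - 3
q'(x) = 2*x - 10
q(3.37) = -25.34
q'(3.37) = -3.26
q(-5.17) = 75.43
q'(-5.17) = -20.34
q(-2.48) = 27.95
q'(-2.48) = -14.96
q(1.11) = -12.87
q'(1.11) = -7.78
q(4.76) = -27.94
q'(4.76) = -0.48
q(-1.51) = 14.38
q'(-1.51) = -13.02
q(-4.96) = 71.20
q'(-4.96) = -19.92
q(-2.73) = 31.75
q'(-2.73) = -15.46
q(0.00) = -3.00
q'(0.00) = -10.00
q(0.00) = -3.00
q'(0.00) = -10.00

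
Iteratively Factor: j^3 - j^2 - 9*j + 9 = (j - 1)*(j^2 - 9) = (j - 1)*(j + 3)*(j - 3)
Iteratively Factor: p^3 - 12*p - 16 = (p + 2)*(p^2 - 2*p - 8) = (p + 2)^2*(p - 4)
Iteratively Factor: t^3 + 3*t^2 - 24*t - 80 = (t - 5)*(t^2 + 8*t + 16) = (t - 5)*(t + 4)*(t + 4)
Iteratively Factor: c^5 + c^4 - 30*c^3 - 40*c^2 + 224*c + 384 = (c - 4)*(c^4 + 5*c^3 - 10*c^2 - 80*c - 96) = (c - 4)*(c + 2)*(c^3 + 3*c^2 - 16*c - 48) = (c - 4)^2*(c + 2)*(c^2 + 7*c + 12) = (c - 4)^2*(c + 2)*(c + 3)*(c + 4)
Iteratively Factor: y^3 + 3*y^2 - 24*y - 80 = (y - 5)*(y^2 + 8*y + 16) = (y - 5)*(y + 4)*(y + 4)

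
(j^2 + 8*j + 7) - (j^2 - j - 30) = 9*j + 37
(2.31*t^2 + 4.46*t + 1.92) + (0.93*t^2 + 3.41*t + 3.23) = 3.24*t^2 + 7.87*t + 5.15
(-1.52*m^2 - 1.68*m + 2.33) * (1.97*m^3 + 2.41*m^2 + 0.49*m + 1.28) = -2.9944*m^5 - 6.9728*m^4 - 0.2035*m^3 + 2.8465*m^2 - 1.0087*m + 2.9824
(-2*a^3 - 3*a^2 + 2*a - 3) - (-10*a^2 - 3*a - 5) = -2*a^3 + 7*a^2 + 5*a + 2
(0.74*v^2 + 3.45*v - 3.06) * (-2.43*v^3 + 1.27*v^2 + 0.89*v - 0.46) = -1.7982*v^5 - 7.4437*v^4 + 12.4759*v^3 - 1.1561*v^2 - 4.3104*v + 1.4076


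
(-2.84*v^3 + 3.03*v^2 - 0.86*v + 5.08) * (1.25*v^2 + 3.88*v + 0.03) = -3.55*v^5 - 7.2317*v^4 + 10.5962*v^3 + 3.1041*v^2 + 19.6846*v + 0.1524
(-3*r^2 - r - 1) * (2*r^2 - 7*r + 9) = -6*r^4 + 19*r^3 - 22*r^2 - 2*r - 9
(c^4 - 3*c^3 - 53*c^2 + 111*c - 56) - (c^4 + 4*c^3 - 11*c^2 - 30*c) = -7*c^3 - 42*c^2 + 141*c - 56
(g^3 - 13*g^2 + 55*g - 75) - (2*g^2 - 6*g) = g^3 - 15*g^2 + 61*g - 75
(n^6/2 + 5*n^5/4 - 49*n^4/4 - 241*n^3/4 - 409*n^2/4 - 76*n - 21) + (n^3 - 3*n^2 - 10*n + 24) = n^6/2 + 5*n^5/4 - 49*n^4/4 - 237*n^3/4 - 421*n^2/4 - 86*n + 3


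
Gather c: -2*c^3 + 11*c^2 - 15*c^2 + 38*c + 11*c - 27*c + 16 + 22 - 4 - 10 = -2*c^3 - 4*c^2 + 22*c + 24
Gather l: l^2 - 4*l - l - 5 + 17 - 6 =l^2 - 5*l + 6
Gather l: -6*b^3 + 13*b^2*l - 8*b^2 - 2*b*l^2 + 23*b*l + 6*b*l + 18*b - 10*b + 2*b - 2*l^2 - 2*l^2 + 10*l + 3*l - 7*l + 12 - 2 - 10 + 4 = -6*b^3 - 8*b^2 + 10*b + l^2*(-2*b - 4) + l*(13*b^2 + 29*b + 6) + 4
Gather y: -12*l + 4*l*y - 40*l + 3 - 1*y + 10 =-52*l + y*(4*l - 1) + 13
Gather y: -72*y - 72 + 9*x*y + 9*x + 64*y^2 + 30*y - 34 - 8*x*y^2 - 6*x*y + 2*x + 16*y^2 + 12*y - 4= 11*x + y^2*(80 - 8*x) + y*(3*x - 30) - 110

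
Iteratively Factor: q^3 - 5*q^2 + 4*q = (q - 4)*(q^2 - q) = q*(q - 4)*(q - 1)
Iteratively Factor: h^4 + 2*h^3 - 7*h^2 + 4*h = (h)*(h^3 + 2*h^2 - 7*h + 4) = h*(h - 1)*(h^2 + 3*h - 4) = h*(h - 1)^2*(h + 4)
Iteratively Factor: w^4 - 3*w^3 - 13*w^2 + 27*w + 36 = (w + 3)*(w^3 - 6*w^2 + 5*w + 12) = (w - 3)*(w + 3)*(w^2 - 3*w - 4) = (w - 3)*(w + 1)*(w + 3)*(w - 4)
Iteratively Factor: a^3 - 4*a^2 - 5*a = (a - 5)*(a^2 + a) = (a - 5)*(a + 1)*(a)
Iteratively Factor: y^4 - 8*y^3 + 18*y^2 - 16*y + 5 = (y - 1)*(y^3 - 7*y^2 + 11*y - 5) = (y - 1)^2*(y^2 - 6*y + 5) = (y - 1)^3*(y - 5)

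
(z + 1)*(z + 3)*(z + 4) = z^3 + 8*z^2 + 19*z + 12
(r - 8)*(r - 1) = r^2 - 9*r + 8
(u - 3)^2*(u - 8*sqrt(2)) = u^3 - 8*sqrt(2)*u^2 - 6*u^2 + 9*u + 48*sqrt(2)*u - 72*sqrt(2)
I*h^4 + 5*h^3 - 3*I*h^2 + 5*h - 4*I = (h - 4*I)*(h - I)*(h + I)*(I*h + 1)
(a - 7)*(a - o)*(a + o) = a^3 - 7*a^2 - a*o^2 + 7*o^2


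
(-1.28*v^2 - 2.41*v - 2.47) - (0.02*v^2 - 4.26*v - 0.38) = -1.3*v^2 + 1.85*v - 2.09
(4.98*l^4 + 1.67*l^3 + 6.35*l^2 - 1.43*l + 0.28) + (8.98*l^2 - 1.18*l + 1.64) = 4.98*l^4 + 1.67*l^3 + 15.33*l^2 - 2.61*l + 1.92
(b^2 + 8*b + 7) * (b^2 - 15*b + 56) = b^4 - 7*b^3 - 57*b^2 + 343*b + 392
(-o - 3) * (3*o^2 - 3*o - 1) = -3*o^3 - 6*o^2 + 10*o + 3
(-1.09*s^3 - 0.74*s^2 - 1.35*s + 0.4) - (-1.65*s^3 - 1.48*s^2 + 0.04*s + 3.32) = 0.56*s^3 + 0.74*s^2 - 1.39*s - 2.92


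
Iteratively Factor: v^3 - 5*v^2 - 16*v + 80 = (v - 4)*(v^2 - v - 20) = (v - 5)*(v - 4)*(v + 4)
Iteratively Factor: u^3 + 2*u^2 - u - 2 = (u + 1)*(u^2 + u - 2) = (u - 1)*(u + 1)*(u + 2)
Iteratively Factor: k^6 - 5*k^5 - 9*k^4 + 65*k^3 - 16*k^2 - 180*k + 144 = (k + 3)*(k^5 - 8*k^4 + 15*k^3 + 20*k^2 - 76*k + 48) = (k - 1)*(k + 3)*(k^4 - 7*k^3 + 8*k^2 + 28*k - 48) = (k - 4)*(k - 1)*(k + 3)*(k^3 - 3*k^2 - 4*k + 12) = (k - 4)*(k - 3)*(k - 1)*(k + 3)*(k^2 - 4) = (k - 4)*(k - 3)*(k - 1)*(k + 2)*(k + 3)*(k - 2)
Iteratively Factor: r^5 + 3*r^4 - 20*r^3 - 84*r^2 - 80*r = (r - 5)*(r^4 + 8*r^3 + 20*r^2 + 16*r) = r*(r - 5)*(r^3 + 8*r^2 + 20*r + 16) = r*(r - 5)*(r + 2)*(r^2 + 6*r + 8) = r*(r - 5)*(r + 2)^2*(r + 4)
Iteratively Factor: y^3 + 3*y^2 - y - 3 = (y - 1)*(y^2 + 4*y + 3) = (y - 1)*(y + 3)*(y + 1)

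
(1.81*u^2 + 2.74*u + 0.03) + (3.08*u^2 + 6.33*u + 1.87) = 4.89*u^2 + 9.07*u + 1.9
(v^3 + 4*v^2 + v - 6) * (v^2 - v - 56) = v^5 + 3*v^4 - 59*v^3 - 231*v^2 - 50*v + 336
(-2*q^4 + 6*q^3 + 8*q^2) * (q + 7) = -2*q^5 - 8*q^4 + 50*q^3 + 56*q^2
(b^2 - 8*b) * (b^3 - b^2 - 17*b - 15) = b^5 - 9*b^4 - 9*b^3 + 121*b^2 + 120*b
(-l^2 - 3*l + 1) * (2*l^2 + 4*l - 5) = -2*l^4 - 10*l^3 - 5*l^2 + 19*l - 5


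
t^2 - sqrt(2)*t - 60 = (t - 6*sqrt(2))*(t + 5*sqrt(2))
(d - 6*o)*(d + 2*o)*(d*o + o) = d^3*o - 4*d^2*o^2 + d^2*o - 12*d*o^3 - 4*d*o^2 - 12*o^3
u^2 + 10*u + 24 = (u + 4)*(u + 6)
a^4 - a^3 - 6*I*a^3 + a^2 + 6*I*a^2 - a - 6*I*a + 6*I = (a - 1)*(a - 6*I)*(-I*a + 1)*(I*a + 1)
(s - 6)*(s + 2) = s^2 - 4*s - 12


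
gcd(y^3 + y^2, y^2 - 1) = y + 1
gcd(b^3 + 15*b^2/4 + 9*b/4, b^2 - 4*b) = b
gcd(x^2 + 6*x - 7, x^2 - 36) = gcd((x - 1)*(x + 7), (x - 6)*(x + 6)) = 1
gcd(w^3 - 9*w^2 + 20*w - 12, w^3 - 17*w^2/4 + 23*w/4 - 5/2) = w^2 - 3*w + 2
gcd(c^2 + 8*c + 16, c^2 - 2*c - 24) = c + 4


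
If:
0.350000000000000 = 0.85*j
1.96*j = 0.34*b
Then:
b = 2.37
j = 0.41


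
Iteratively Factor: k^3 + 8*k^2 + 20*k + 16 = (k + 2)*(k^2 + 6*k + 8) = (k + 2)*(k + 4)*(k + 2)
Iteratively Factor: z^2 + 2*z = (z)*(z + 2)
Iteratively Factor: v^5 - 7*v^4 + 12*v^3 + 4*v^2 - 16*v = (v)*(v^4 - 7*v^3 + 12*v^2 + 4*v - 16) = v*(v - 2)*(v^3 - 5*v^2 + 2*v + 8) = v*(v - 2)*(v + 1)*(v^2 - 6*v + 8) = v*(v - 4)*(v - 2)*(v + 1)*(v - 2)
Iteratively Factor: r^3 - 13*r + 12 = (r - 1)*(r^2 + r - 12) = (r - 3)*(r - 1)*(r + 4)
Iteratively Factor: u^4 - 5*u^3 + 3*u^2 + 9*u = (u + 1)*(u^3 - 6*u^2 + 9*u) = (u - 3)*(u + 1)*(u^2 - 3*u) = (u - 3)^2*(u + 1)*(u)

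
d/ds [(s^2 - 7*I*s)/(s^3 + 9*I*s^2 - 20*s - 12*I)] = (-s^4 + 14*I*s^3 - 83*s^2 - 24*I*s - 84)/(s^6 + 18*I*s^5 - 121*s^4 - 384*I*s^3 + 616*s^2 + 480*I*s - 144)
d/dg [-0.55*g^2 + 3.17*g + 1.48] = 3.17 - 1.1*g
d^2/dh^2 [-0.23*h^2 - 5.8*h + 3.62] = -0.460000000000000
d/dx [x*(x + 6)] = 2*x + 6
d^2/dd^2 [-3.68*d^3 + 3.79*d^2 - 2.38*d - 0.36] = 7.58 - 22.08*d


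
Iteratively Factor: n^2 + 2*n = (n + 2)*(n)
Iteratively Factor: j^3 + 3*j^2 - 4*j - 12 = (j + 2)*(j^2 + j - 6) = (j - 2)*(j + 2)*(j + 3)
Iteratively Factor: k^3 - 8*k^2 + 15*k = (k)*(k^2 - 8*k + 15) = k*(k - 5)*(k - 3)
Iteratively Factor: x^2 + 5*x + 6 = (x + 3)*(x + 2)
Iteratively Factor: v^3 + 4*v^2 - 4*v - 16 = (v - 2)*(v^2 + 6*v + 8) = (v - 2)*(v + 2)*(v + 4)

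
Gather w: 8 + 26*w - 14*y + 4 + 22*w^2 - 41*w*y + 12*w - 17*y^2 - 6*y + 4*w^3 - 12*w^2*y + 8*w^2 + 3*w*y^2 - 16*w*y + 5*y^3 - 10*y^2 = 4*w^3 + w^2*(30 - 12*y) + w*(3*y^2 - 57*y + 38) + 5*y^3 - 27*y^2 - 20*y + 12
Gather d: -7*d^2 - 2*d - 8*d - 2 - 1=-7*d^2 - 10*d - 3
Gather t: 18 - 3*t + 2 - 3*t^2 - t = -3*t^2 - 4*t + 20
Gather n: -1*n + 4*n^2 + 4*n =4*n^2 + 3*n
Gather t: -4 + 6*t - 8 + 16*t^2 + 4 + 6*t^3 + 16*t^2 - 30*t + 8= 6*t^3 + 32*t^2 - 24*t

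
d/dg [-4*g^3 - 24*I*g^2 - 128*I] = 12*g*(-g - 4*I)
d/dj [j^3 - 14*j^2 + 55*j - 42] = 3*j^2 - 28*j + 55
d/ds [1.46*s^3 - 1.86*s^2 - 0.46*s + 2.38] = 4.38*s^2 - 3.72*s - 0.46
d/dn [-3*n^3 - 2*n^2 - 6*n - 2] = -9*n^2 - 4*n - 6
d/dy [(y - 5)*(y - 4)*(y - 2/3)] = 3*y^2 - 58*y/3 + 26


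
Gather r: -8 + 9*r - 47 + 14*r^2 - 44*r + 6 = 14*r^2 - 35*r - 49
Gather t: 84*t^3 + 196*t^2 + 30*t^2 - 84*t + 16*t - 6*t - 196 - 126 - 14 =84*t^3 + 226*t^2 - 74*t - 336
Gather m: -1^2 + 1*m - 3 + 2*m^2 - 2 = 2*m^2 + m - 6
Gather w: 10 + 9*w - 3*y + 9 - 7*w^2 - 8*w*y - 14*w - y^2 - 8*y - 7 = -7*w^2 + w*(-8*y - 5) - y^2 - 11*y + 12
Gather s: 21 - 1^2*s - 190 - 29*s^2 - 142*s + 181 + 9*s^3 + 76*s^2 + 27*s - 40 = 9*s^3 + 47*s^2 - 116*s - 28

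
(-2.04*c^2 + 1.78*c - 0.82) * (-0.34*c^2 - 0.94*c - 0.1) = 0.6936*c^4 + 1.3124*c^3 - 1.1904*c^2 + 0.5928*c + 0.082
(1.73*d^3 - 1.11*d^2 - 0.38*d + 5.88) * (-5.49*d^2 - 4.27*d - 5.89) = -9.4977*d^5 - 1.2932*d^4 - 3.3638*d^3 - 24.1207*d^2 - 22.8694*d - 34.6332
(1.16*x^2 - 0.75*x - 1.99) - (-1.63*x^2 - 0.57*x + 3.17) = 2.79*x^2 - 0.18*x - 5.16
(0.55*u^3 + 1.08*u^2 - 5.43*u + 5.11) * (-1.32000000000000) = -0.726*u^3 - 1.4256*u^2 + 7.1676*u - 6.7452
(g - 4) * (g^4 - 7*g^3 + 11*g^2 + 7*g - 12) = g^5 - 11*g^4 + 39*g^3 - 37*g^2 - 40*g + 48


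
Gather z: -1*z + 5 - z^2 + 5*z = -z^2 + 4*z + 5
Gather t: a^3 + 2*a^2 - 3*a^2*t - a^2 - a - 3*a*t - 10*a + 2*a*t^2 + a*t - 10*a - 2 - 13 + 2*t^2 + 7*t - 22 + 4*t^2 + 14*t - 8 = a^3 + a^2 - 21*a + t^2*(2*a + 6) + t*(-3*a^2 - 2*a + 21) - 45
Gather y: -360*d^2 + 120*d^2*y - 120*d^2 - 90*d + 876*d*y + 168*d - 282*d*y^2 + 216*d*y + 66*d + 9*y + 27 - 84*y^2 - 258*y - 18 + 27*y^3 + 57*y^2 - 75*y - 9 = -480*d^2 + 144*d + 27*y^3 + y^2*(-282*d - 27) + y*(120*d^2 + 1092*d - 324)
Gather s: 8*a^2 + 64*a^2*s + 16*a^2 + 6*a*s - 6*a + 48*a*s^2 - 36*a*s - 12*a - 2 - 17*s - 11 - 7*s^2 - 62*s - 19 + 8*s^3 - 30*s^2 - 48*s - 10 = 24*a^2 - 18*a + 8*s^3 + s^2*(48*a - 37) + s*(64*a^2 - 30*a - 127) - 42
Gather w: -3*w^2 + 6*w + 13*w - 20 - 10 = -3*w^2 + 19*w - 30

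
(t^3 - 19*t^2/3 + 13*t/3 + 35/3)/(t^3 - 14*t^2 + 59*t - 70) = (3*t^2 - 4*t - 7)/(3*(t^2 - 9*t + 14))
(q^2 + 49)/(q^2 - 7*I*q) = (q + 7*I)/q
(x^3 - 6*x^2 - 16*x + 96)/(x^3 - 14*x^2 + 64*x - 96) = (x + 4)/(x - 4)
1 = 1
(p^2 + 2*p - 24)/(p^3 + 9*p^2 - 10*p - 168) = 1/(p + 7)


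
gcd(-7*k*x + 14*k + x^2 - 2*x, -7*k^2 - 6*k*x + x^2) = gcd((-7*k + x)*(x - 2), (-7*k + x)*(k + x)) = -7*k + x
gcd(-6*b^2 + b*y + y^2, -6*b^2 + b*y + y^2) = -6*b^2 + b*y + y^2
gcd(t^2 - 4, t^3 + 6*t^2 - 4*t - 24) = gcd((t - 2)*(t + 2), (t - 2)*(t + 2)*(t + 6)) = t^2 - 4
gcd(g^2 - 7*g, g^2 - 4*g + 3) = 1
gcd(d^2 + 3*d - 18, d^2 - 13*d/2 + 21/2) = d - 3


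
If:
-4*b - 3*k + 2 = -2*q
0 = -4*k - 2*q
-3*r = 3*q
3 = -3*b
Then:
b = -1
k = 6/7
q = -12/7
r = 12/7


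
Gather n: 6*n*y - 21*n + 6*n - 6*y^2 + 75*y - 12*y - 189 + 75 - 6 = n*(6*y - 15) - 6*y^2 + 63*y - 120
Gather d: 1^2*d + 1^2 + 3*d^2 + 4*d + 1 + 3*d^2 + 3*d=6*d^2 + 8*d + 2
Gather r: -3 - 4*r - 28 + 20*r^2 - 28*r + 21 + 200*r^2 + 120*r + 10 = 220*r^2 + 88*r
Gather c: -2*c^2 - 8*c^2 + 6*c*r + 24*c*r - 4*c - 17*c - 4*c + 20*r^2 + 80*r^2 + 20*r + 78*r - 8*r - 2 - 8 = -10*c^2 + c*(30*r - 25) + 100*r^2 + 90*r - 10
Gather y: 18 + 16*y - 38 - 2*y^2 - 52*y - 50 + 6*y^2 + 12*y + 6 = 4*y^2 - 24*y - 64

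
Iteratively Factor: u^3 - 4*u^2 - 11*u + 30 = (u - 5)*(u^2 + u - 6) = (u - 5)*(u - 2)*(u + 3)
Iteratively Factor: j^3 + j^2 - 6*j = (j + 3)*(j^2 - 2*j) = j*(j + 3)*(j - 2)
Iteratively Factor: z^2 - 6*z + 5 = (z - 5)*(z - 1)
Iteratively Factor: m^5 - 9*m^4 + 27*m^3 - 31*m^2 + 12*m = (m - 4)*(m^4 - 5*m^3 + 7*m^2 - 3*m) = (m - 4)*(m - 3)*(m^3 - 2*m^2 + m) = (m - 4)*(m - 3)*(m - 1)*(m^2 - m) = (m - 4)*(m - 3)*(m - 1)^2*(m)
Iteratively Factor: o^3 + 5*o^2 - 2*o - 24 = (o - 2)*(o^2 + 7*o + 12) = (o - 2)*(o + 4)*(o + 3)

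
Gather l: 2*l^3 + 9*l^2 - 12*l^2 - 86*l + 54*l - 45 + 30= 2*l^3 - 3*l^2 - 32*l - 15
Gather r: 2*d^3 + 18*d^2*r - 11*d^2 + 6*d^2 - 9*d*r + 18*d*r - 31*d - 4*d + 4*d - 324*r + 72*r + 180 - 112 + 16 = 2*d^3 - 5*d^2 - 31*d + r*(18*d^2 + 9*d - 252) + 84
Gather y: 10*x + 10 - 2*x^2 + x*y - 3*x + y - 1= -2*x^2 + 7*x + y*(x + 1) + 9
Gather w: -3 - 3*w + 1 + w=-2*w - 2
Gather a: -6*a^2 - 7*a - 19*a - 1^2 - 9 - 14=-6*a^2 - 26*a - 24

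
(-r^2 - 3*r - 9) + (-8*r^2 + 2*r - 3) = -9*r^2 - r - 12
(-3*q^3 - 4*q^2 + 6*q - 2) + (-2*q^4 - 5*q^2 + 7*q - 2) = -2*q^4 - 3*q^3 - 9*q^2 + 13*q - 4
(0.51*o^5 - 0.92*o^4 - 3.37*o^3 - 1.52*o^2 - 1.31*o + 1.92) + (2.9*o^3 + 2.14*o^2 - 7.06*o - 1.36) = 0.51*o^5 - 0.92*o^4 - 0.47*o^3 + 0.62*o^2 - 8.37*o + 0.56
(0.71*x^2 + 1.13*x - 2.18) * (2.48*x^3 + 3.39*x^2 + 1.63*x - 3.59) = 1.7608*x^5 + 5.2093*x^4 - 0.418400000000001*x^3 - 8.0972*x^2 - 7.6101*x + 7.8262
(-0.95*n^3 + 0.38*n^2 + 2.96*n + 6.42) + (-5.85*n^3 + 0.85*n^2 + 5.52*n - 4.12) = -6.8*n^3 + 1.23*n^2 + 8.48*n + 2.3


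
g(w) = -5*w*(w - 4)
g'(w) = 20 - 10*w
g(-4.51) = -191.90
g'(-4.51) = 65.10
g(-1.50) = -41.25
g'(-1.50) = 35.00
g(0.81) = 12.92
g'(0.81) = 11.90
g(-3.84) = -150.53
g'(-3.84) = 58.40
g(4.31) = -6.68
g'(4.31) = -23.10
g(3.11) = 13.84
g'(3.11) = -11.10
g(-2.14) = -65.70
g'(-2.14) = 41.40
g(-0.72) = -16.99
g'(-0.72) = 27.20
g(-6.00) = -300.00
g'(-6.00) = 80.00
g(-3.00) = -105.00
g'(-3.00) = 50.00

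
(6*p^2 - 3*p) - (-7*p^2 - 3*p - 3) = 13*p^2 + 3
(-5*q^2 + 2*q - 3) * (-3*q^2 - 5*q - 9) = 15*q^4 + 19*q^3 + 44*q^2 - 3*q + 27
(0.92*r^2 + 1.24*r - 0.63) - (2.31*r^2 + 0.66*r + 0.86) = -1.39*r^2 + 0.58*r - 1.49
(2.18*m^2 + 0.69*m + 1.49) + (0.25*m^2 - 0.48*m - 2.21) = 2.43*m^2 + 0.21*m - 0.72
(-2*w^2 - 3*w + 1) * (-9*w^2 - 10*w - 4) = 18*w^4 + 47*w^3 + 29*w^2 + 2*w - 4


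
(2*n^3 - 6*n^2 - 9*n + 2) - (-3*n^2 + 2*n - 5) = 2*n^3 - 3*n^2 - 11*n + 7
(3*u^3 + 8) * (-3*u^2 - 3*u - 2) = -9*u^5 - 9*u^4 - 6*u^3 - 24*u^2 - 24*u - 16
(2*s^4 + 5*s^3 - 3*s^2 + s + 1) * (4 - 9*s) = -18*s^5 - 37*s^4 + 47*s^3 - 21*s^2 - 5*s + 4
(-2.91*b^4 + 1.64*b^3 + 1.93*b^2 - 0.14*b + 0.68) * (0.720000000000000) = -2.0952*b^4 + 1.1808*b^3 + 1.3896*b^2 - 0.1008*b + 0.4896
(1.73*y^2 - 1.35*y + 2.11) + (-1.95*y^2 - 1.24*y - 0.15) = -0.22*y^2 - 2.59*y + 1.96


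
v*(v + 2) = v^2 + 2*v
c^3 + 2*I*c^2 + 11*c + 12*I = (c - 3*I)*(c + I)*(c + 4*I)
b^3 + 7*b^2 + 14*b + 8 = (b + 1)*(b + 2)*(b + 4)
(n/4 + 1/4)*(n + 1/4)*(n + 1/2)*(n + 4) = n^4/4 + 23*n^3/16 + 63*n^2/32 + 29*n/32 + 1/8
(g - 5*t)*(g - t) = g^2 - 6*g*t + 5*t^2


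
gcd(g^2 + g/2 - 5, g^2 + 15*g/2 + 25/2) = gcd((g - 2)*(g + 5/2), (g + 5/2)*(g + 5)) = g + 5/2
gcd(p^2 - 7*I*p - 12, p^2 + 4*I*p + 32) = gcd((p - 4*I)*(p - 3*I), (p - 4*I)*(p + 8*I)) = p - 4*I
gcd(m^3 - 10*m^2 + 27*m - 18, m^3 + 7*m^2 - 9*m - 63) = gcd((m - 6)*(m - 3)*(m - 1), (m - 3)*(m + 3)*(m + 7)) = m - 3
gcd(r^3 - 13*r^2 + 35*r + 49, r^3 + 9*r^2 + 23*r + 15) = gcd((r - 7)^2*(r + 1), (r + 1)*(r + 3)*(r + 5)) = r + 1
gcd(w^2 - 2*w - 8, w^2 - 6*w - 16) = w + 2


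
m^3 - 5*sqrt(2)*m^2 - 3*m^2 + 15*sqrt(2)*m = m*(m - 3)*(m - 5*sqrt(2))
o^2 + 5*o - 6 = (o - 1)*(o + 6)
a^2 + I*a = a*(a + I)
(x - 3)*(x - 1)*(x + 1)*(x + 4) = x^4 + x^3 - 13*x^2 - x + 12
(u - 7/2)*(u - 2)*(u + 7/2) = u^3 - 2*u^2 - 49*u/4 + 49/2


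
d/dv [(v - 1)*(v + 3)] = 2*v + 2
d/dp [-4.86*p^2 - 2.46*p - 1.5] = -9.72*p - 2.46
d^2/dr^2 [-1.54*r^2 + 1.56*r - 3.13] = -3.08000000000000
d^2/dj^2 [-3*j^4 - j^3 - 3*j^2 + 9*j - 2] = -36*j^2 - 6*j - 6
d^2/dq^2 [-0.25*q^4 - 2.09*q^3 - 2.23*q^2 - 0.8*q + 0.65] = -3.0*q^2 - 12.54*q - 4.46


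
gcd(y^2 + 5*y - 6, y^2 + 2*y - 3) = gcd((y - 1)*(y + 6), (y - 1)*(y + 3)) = y - 1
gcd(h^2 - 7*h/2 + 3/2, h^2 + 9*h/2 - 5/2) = h - 1/2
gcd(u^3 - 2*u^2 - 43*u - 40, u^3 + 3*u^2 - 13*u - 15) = u^2 + 6*u + 5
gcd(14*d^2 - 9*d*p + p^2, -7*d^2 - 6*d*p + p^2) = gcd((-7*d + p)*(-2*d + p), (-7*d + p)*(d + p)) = -7*d + p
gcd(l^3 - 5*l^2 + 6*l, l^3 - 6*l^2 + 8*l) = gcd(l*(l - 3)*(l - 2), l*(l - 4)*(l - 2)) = l^2 - 2*l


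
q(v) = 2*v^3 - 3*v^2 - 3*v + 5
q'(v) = 6*v^2 - 6*v - 3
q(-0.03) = 5.09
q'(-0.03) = -2.81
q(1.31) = 0.42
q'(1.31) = -0.56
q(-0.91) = 3.74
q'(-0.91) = 7.43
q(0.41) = 3.40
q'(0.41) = -4.45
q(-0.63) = 5.20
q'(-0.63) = 3.16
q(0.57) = 2.69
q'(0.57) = -4.47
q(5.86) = 286.86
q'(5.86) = 167.88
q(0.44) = 3.27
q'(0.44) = -4.48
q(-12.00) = -3847.00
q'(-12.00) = 933.00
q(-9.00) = -1669.00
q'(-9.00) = 537.00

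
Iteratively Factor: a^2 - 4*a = (a - 4)*(a)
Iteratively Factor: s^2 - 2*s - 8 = (s + 2)*(s - 4)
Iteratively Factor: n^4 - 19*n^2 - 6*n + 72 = (n - 2)*(n^3 + 2*n^2 - 15*n - 36) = (n - 2)*(n + 3)*(n^2 - n - 12) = (n - 4)*(n - 2)*(n + 3)*(n + 3)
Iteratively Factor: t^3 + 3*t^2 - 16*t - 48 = (t + 3)*(t^2 - 16) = (t - 4)*(t + 3)*(t + 4)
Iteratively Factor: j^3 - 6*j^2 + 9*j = (j - 3)*(j^2 - 3*j) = (j - 3)^2*(j)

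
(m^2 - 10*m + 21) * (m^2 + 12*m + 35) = m^4 + 2*m^3 - 64*m^2 - 98*m + 735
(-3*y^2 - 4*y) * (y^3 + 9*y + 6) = -3*y^5 - 4*y^4 - 27*y^3 - 54*y^2 - 24*y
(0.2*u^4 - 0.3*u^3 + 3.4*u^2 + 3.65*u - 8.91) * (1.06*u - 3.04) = 0.212*u^5 - 0.926*u^4 + 4.516*u^3 - 6.467*u^2 - 20.5406*u + 27.0864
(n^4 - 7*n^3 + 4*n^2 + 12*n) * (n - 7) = n^5 - 14*n^4 + 53*n^3 - 16*n^2 - 84*n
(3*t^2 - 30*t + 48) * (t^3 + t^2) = 3*t^5 - 27*t^4 + 18*t^3 + 48*t^2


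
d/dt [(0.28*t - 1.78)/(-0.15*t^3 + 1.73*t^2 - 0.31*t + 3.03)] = (0.084*t^3 - 1.2854*t^2 + 6.1588*t + 0.2966)/(0.0225*t^6 - 0.519*t^5 + 3.0859*t^4 - 1.9816*t^3 + 10.5799*t^2 - 1.8786*t + 9.1809)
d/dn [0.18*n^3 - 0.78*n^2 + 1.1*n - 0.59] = 0.54*n^2 - 1.56*n + 1.1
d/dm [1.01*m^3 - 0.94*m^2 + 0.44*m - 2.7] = 3.03*m^2 - 1.88*m + 0.44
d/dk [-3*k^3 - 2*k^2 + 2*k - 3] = -9*k^2 - 4*k + 2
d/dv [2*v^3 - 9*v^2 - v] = 6*v^2 - 18*v - 1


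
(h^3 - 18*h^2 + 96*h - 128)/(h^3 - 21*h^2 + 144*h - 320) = (h - 2)/(h - 5)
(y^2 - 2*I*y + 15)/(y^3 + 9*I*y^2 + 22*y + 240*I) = (y + 3*I)/(y^2 + 14*I*y - 48)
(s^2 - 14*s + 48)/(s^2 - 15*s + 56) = (s - 6)/(s - 7)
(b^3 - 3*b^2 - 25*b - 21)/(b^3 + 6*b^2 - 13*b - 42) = (b^3 - 3*b^2 - 25*b - 21)/(b^3 + 6*b^2 - 13*b - 42)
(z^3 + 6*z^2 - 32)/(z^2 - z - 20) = (z^2 + 2*z - 8)/(z - 5)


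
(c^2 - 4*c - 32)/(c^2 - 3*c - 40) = (c + 4)/(c + 5)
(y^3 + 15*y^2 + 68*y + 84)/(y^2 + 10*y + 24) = (y^2 + 9*y + 14)/(y + 4)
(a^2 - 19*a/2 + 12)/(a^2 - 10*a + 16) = (a - 3/2)/(a - 2)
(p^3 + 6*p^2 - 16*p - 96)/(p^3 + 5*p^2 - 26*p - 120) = (p - 4)/(p - 5)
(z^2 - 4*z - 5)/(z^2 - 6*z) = (z^2 - 4*z - 5)/(z*(z - 6))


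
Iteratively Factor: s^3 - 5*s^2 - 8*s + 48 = (s - 4)*(s^2 - s - 12) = (s - 4)*(s + 3)*(s - 4)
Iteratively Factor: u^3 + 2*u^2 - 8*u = (u + 4)*(u^2 - 2*u) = u*(u + 4)*(u - 2)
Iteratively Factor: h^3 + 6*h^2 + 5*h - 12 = (h + 3)*(h^2 + 3*h - 4) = (h + 3)*(h + 4)*(h - 1)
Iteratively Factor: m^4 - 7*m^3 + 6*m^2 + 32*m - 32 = (m - 1)*(m^3 - 6*m^2 + 32) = (m - 4)*(m - 1)*(m^2 - 2*m - 8) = (m - 4)*(m - 1)*(m + 2)*(m - 4)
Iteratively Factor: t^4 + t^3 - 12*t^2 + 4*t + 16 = (t - 2)*(t^3 + 3*t^2 - 6*t - 8) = (t - 2)*(t + 4)*(t^2 - t - 2) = (t - 2)*(t + 1)*(t + 4)*(t - 2)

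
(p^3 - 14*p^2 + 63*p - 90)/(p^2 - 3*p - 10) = (p^2 - 9*p + 18)/(p + 2)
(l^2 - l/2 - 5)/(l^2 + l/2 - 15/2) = (l + 2)/(l + 3)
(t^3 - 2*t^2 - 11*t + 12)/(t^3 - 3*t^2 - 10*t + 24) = (t - 1)/(t - 2)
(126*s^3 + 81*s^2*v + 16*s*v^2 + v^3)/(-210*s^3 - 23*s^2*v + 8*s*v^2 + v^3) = (-3*s - v)/(5*s - v)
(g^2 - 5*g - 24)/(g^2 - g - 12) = (g - 8)/(g - 4)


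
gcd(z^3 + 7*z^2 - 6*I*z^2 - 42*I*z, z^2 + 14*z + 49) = z + 7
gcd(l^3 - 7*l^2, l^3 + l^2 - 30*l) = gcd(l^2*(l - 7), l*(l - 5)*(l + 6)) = l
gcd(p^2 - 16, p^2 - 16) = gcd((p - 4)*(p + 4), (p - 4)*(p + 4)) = p^2 - 16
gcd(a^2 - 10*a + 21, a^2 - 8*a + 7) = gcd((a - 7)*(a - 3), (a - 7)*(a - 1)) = a - 7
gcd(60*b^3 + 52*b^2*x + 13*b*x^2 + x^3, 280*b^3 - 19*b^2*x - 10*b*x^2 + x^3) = 5*b + x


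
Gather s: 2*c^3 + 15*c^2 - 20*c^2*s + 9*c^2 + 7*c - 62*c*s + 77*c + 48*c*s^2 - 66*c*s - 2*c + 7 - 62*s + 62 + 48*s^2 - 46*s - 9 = 2*c^3 + 24*c^2 + 82*c + s^2*(48*c + 48) + s*(-20*c^2 - 128*c - 108) + 60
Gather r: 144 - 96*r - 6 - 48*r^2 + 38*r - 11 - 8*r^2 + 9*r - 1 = -56*r^2 - 49*r + 126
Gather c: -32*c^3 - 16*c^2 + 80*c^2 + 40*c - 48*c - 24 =-32*c^3 + 64*c^2 - 8*c - 24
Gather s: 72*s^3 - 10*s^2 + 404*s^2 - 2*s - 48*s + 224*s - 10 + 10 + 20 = 72*s^3 + 394*s^2 + 174*s + 20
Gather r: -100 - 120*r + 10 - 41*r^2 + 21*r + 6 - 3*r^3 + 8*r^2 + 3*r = -3*r^3 - 33*r^2 - 96*r - 84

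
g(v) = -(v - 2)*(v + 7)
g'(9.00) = -23.00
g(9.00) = -112.00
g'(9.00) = -23.00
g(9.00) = -112.00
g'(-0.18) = -4.64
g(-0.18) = 14.87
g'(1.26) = -7.52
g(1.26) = 6.11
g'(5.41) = -15.82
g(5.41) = -42.32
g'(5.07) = -15.14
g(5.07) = -37.05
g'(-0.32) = -4.36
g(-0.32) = 15.50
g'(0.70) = -6.40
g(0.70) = 10.01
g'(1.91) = -8.82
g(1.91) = 0.80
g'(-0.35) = -4.30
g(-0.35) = 15.63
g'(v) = -2*v - 5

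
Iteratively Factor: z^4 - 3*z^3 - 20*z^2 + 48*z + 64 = (z + 4)*(z^3 - 7*z^2 + 8*z + 16) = (z - 4)*(z + 4)*(z^2 - 3*z - 4) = (z - 4)*(z + 1)*(z + 4)*(z - 4)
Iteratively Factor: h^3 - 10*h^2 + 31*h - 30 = (h - 3)*(h^2 - 7*h + 10) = (h - 3)*(h - 2)*(h - 5)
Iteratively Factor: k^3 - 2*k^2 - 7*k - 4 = (k - 4)*(k^2 + 2*k + 1) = (k - 4)*(k + 1)*(k + 1)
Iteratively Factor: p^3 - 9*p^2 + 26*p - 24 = (p - 2)*(p^2 - 7*p + 12) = (p - 4)*(p - 2)*(p - 3)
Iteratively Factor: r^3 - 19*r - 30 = (r + 2)*(r^2 - 2*r - 15) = (r - 5)*(r + 2)*(r + 3)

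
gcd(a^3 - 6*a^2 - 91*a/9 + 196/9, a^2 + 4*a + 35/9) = a + 7/3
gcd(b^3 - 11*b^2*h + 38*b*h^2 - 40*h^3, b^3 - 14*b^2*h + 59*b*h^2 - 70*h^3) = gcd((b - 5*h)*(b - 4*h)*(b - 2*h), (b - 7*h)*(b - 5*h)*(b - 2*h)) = b^2 - 7*b*h + 10*h^2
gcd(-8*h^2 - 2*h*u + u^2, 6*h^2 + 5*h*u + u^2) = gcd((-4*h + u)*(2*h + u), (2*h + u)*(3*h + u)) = 2*h + u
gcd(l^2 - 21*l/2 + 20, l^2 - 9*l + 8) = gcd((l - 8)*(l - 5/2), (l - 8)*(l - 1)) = l - 8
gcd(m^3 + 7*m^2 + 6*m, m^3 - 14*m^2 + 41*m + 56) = m + 1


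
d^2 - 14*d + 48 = (d - 8)*(d - 6)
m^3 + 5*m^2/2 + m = m*(m + 1/2)*(m + 2)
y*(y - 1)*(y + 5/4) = y^3 + y^2/4 - 5*y/4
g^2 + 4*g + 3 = (g + 1)*(g + 3)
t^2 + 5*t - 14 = (t - 2)*(t + 7)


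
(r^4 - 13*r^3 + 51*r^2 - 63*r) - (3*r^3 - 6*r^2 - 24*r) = r^4 - 16*r^3 + 57*r^2 - 39*r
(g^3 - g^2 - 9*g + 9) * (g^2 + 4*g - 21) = g^5 + 3*g^4 - 34*g^3 - 6*g^2 + 225*g - 189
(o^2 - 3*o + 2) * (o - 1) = o^3 - 4*o^2 + 5*o - 2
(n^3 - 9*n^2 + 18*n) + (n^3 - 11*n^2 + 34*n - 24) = 2*n^3 - 20*n^2 + 52*n - 24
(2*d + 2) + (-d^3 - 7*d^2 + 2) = -d^3 - 7*d^2 + 2*d + 4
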